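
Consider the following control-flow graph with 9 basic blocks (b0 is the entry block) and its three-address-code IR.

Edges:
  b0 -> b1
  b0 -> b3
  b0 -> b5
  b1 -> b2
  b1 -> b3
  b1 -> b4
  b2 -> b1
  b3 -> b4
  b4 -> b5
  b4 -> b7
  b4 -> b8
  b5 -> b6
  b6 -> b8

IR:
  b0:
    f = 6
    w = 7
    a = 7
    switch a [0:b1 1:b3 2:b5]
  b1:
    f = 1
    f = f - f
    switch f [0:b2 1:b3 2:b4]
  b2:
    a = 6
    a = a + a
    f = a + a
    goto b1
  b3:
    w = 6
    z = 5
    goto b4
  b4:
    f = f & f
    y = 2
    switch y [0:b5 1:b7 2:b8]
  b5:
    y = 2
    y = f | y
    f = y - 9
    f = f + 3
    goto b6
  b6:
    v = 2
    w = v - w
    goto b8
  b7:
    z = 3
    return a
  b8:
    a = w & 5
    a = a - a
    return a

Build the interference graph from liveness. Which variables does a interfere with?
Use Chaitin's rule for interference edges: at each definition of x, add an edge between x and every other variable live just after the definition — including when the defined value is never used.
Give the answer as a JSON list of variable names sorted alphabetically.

Per-block:
  b0: def={a,f,w} ue=∅
  b1: def={f} ue=∅
  b2: def={a,f} ue=∅
  b3: def={w,z} ue=∅
  b4: def={f,y} ue={f}
  b5: def={f,y} ue={f}
  b6: def={v,w} ue={w}
  b7: def={z} ue={a}
  b8: def={a} ue={w}

Backward fixpoint:
  b0: in=∅ out={a,f,w}
  b1: in={a,w} out={a,f,w}
  b2: in={w} out={a,w}
  b3: in={a,f} out={a,f,w}
  b4: in={a,f,w} out={a,f,w}
  b5: in={f,w} out={w}
  b6: in={w} out={w}
  b7: in={a} out=∅
  b8: in={w} out=∅

Interfere edges:
  a: {f,w,y,z}
  f: {a,w,y,z}
  v: {w}
  w: {a,f,v,y,z}
  y: {a,f,w}
  z: {a,f,w}

N(a) = ["f", "w", "y", "z"]

Answer: ["f", "w", "y", "z"]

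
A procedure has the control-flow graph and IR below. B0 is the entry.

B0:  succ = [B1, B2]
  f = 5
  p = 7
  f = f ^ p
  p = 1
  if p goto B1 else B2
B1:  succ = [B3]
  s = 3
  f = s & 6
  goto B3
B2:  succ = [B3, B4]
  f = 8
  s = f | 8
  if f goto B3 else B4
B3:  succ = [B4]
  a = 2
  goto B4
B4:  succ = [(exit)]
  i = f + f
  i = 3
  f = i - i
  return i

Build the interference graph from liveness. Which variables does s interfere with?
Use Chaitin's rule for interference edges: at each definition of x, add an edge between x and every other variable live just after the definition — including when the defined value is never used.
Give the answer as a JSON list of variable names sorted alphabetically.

Answer: ["f"]

Analysis:
Block summaries:
  B0: {f,p} / ∅
  B1: {f,s} / ∅
  B2: {f,s} / ∅
  B3: {a} / ∅
  B4: {f,i} / {f}

Liveness:
  live B0: ∅→∅
  live B1: ∅→{f}
  live B2: ∅→{f}
  live B3: {f}→{f}
  live B4: {f}→∅

Conflict graph:
  a: {f}
  f: {a,i,p,s}
  i: {f}
  p: {f}
  s: {f}

N(s) = ["f"]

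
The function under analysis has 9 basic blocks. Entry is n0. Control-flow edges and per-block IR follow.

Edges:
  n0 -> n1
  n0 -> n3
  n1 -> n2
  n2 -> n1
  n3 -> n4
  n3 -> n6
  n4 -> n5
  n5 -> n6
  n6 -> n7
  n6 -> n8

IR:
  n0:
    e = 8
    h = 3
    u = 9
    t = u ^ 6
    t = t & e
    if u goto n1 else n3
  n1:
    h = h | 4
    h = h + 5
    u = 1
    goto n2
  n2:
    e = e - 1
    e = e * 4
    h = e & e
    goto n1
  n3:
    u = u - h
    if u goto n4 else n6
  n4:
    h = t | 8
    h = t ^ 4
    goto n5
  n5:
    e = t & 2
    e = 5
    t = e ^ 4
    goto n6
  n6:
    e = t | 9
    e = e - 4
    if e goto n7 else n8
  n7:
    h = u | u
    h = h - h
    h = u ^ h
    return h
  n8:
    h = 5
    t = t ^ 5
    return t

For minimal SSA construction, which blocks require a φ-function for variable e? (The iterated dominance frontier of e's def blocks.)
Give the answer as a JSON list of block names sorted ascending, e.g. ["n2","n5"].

Answer: ["n1", "n6"]

Derivation:
idom tree: n1←n0 n2←n1 n3←n0 n4←n3 n5←n4 n6←n3 n7←n6 n8←n6
Join-block Dom:
  n1: preds {n0,n2}: {n0} ∩ {n0,n1,n2} = {n0}; idom=n0
  n6: preds {n3,n5}: {n0,n3} ∩ {n0,n3,n4,n5} = {n0,n3}; idom=n3

Frontier:
  join n1 pred n0: · stop@n0
  join n1 pred n2: n2→n1 stop@n0
  join n6 pred n3: · stop@n3
  join n6 pred n5: n5→n4 stop@n3
  DF(n0)=∅
  DF(n1)={n1}
  DF(n2)={n1}
  DF(n3)=∅
  DF(n4)={n6}
  DF(n5)={n6}
  DF(n6)=∅
  DF(n7)=∅
  DF(n8)=∅

φ for e: defs {n0,n2,n5,n6}
  DF⁺ = {n1,n6}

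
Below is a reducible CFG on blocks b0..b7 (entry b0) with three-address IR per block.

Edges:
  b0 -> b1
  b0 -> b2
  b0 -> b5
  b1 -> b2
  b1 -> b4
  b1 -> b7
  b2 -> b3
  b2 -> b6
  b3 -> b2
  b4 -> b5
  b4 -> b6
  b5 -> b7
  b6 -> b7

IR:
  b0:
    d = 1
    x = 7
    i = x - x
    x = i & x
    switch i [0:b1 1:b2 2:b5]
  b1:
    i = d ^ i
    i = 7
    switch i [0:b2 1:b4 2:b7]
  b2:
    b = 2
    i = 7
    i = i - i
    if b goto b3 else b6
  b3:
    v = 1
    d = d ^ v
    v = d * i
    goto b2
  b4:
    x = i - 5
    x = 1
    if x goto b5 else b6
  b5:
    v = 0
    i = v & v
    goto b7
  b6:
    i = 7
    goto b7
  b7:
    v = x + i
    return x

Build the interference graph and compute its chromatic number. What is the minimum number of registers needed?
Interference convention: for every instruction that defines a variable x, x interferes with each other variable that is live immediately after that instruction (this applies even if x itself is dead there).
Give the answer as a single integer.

Answer: 4

Derivation:
Per-block:
  b0 def {d,i,x} use ∅
  b1 def {i} use {d,i}
  b2 def {b,i} use ∅
  b3 def {d,v} use {d,i}
  b4 def {x} use {i}
  b5 def {i,v} use ∅
  b6 def {i} use ∅
  b7 def {v} use {i,x}

Liveness:
  b0: in=∅ out={d,i,x}
  b1: in={d,i,x} out={d,i,x}
  b2: in={d,x} out={d,i,x}
  b3: in={d,i,x} out={d,x}
  b4: in={i} out={x}
  b5: in={x} out={i,x}
  b6: in={x} out={i,x}
  b7: in={i,x} out=∅

Interference:
  b: {d,i,x}
  d: {b,i,v,x}
  i: {b,d,v,x}
  v: {d,i,x}
  x: {b,d,i,v}

Chromatic number:
  lower bound: {b,d,i,x} mutually conflict ⇒ χ ≥ 4
  assign b→c3 d→c0 i→c1 v→c3 x→c2 — no edge inside a register ⇒ χ ≤ 4
  χ = 4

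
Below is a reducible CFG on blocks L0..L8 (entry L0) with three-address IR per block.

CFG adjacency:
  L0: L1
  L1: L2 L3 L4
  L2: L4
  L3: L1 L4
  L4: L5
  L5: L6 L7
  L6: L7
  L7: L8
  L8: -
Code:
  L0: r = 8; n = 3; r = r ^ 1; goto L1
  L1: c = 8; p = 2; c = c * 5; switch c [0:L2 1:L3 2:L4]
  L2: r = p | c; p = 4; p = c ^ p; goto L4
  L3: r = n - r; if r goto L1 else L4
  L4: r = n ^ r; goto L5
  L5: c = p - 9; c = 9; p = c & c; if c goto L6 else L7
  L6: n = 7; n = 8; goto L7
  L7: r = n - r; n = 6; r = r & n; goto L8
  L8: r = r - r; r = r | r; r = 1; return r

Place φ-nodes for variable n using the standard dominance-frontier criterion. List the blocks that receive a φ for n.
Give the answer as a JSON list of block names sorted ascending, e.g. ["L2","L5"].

Answer: ["L7"]

Analysis:
idom tree: L1←L0 L2←L1 L3←L1 L4←L1 L5←L4 L6←L5 L7←L5 L8←L7
Dom∩ at merges:
  L1: preds {L0,L3}: {L0} ∩ {L0,L1,L3} = {L0}; idom=L0
  L4: preds {L1,L2,L3}: {L0,L1} ∩ {L0,L1,L2} ∩ {L0,L1,L3} = {L0,L1}; idom=L1
  L7: preds {L5,L6}: {L0,L1,L4,L5} ∩ {L0,L1,L4,L5,L6} = {L0,L1,L4,L5}; idom=L5

Frontier:
  join L1 pred L0: · stop@L0
  join L1 pred L3: L3→L1 stop@L0
  join L4 pred L1: · stop@L1
  join L4 pred L2: L2 stop@L1
  join L4 pred L3: L3 stop@L1
  join L7 pred L5: · stop@L5
  join L7 pred L6: L6 stop@L5
  DF(L0)=∅
  DF(L1)={L1}
  DF(L2)={L4}
  DF(L3)={L1,L4}
  DF(L4)=∅
  DF(L5)=∅
  DF(L6)={L7}
  DF(L7)=∅
  DF(L8)=∅

φ for n: defs {L0,L6,L7}
  DF⁺ = {L7}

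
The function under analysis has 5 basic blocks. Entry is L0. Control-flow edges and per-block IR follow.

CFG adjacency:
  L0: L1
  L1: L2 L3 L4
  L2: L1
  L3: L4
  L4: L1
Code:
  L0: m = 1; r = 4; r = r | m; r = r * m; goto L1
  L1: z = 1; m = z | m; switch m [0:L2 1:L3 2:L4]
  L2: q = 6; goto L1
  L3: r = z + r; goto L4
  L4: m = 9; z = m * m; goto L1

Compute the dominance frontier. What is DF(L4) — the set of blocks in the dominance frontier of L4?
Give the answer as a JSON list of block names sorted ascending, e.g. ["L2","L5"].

Answer: ["L1"]

Working:
idom tree: L1←L0 L2←L1 L3←L1 L4←L1
Dom∩ at merges:
  L1: preds {L0,L2,L4}: {L0} ∩ {L0,L1,L2} ∩ {L0,L1,L4} = {L0}; idom=L0
  L4: preds {L1,L3}: {L0,L1} ∩ {L0,L1,L3} = {L0,L1}; idom=L1

Frontier:
  L1←L0: walk · to L0
  L1←L2: walk L2→L1 to L0
  L1←L4: walk L4→L1 to L0
  L4←L1: walk · to L1
  L4←L3: walk L3 to L1
  L0: DF=∅
  L1: DF={L1}
  L2: DF={L1}
  L3: DF={L4}
  L4: DF={L1}

DF(L4) = ["L1"]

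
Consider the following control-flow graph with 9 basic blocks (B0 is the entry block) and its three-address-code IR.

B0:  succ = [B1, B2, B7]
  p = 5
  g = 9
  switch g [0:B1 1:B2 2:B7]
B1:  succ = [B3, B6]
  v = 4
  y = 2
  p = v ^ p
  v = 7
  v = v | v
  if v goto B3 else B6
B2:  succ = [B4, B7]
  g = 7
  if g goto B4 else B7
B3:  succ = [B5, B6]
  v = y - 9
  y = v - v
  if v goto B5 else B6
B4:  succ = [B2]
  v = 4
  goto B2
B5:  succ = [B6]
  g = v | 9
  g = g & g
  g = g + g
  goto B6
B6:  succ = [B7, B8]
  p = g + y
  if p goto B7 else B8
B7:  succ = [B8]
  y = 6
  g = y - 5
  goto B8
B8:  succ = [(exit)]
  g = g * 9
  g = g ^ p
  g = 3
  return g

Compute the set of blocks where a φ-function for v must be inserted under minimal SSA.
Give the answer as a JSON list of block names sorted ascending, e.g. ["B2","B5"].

Answer: ["B2", "B6", "B7", "B8"]

Derivation:
idom tree: B1←B0 B2←B0 B3←B1 B4←B2 B5←B3 B6←B1 B7←B0 B8←B0
Join-block Dom:
  B2: preds {B0,B4}: {B0} ∩ {B0,B2,B4} = {B0}; idom=B0
  B6: preds {B1,B3,B5}: {B0,B1} ∩ {B0,B1,B3} ∩ {B0,B1,B3,B5} = {B0,B1}; idom=B1
  B7: preds {B0,B2,B6}: {B0} ∩ {B0,B2} ∩ {B0,B1,B6} = {B0}; idom=B0
  B8: preds {B6,B7}: {B0,B1,B6} ∩ {B0,B7} = {B0}; idom=B0

Frontier:
  B2←B0: walk · to B0
  B2←B4: walk B4→B2 to B0
  B6←B1: walk · to B1
  B6←B3: walk B3 to B1
  B6←B5: walk B5→B3 to B1
  B7←B0: walk · to B0
  B7←B2: walk B2 to B0
  B7←B6: walk B6→B1 to B0
  B8←B6: walk B6→B1 to B0
  B8←B7: walk B7 to B0
  DF(B0)=∅
  DF(B1)={B7,B8}
  DF(B2)={B2,B7}
  DF(B3)={B6}
  DF(B4)={B2}
  DF(B5)={B6}
  DF(B6)={B7,B8}
  DF(B7)={B8}
  DF(B8)=∅

φ for v: defs {B1,B3,B4}
  DF⁺ = {B2,B6,B7,B8}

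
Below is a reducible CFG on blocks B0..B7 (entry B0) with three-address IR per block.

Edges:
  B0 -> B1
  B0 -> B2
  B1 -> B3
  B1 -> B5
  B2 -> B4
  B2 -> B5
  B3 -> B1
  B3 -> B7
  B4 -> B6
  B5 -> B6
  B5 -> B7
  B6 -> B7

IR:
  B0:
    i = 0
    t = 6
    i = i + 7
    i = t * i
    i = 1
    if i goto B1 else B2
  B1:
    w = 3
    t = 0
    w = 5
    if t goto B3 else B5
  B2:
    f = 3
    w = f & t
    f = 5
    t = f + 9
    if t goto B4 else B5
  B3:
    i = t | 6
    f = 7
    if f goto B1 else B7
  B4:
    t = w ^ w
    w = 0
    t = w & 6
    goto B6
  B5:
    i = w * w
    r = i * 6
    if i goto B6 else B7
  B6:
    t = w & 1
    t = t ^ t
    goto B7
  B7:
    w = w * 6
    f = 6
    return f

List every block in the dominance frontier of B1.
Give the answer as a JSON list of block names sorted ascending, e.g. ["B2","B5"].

Answer: ["B1", "B5", "B7"]

Derivation:
idom tree: B1←B0 B2←B0 B3←B1 B4←B2 B5←B0 B6←B0 B7←B0
Dom at joins:
  B1: preds {B0,B3}: {B0} ∩ {B0,B1,B3} = {B0}; idom=B0
  B5: preds {B1,B2}: {B0,B1} ∩ {B0,B2} = {B0}; idom=B0
  B6: preds {B4,B5}: {B0,B2,B4} ∩ {B0,B5} = {B0}; idom=B0
  B7: preds {B3,B5,B6}: {B0,B1,B3} ∩ {B0,B5} ∩ {B0,B6} = {B0}; idom=B0

DF walk-up:
  B1←B0: walk · to B0
  B1←B3: walk B3→B1 to B0
  B5←B1: walk B1 to B0
  B5←B2: walk B2 to B0
  B6←B4: walk B4→B2 to B0
  B6←B5: walk B5 to B0
  B7←B3: walk B3→B1 to B0
  B7←B5: walk B5 to B0
  B7←B6: walk B6 to B0
  B0: DF=∅
  B1: DF={B1,B5,B7}
  B2: DF={B5,B6}
  B3: DF={B1,B7}
  B4: DF={B6}
  B5: DF={B6,B7}
  B6: DF={B7}
  B7: DF=∅

DF(B1) = ["B1", "B5", "B7"]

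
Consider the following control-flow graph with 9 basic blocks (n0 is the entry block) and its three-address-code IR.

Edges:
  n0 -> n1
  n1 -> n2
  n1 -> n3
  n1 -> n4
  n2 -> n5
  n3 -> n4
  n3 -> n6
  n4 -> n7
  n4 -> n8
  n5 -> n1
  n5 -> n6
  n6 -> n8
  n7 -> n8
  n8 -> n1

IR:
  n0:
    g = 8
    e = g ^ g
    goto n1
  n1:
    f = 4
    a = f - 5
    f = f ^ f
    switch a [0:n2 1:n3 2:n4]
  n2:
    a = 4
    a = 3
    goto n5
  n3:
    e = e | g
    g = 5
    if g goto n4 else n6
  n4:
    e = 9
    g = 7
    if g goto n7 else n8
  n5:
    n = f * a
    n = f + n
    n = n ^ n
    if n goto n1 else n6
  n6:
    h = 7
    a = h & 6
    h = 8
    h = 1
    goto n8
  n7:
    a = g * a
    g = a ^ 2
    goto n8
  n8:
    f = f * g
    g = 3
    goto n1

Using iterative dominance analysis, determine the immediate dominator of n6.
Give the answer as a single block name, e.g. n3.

Answer: n1

Derivation:
idom tree: n1←n0 n2←n1 n3←n1 n4←n1 n5←n2 n6←n1 n7←n4 n8←n1
Join-block Dom:
  n1: preds {n0,n5,n8}: {n0} ∩ {n0,n1,n2,n5} ∩ {n0,n1,n8} = {n0}; idom=n0
  n4: preds {n1,n3}: {n0,n1} ∩ {n0,n1,n3} = {n0,n1}; idom=n1
  n6: preds {n3,n5}: {n0,n1,n3} ∩ {n0,n1,n2,n5} = {n0,n1}; idom=n1
  n8: preds {n4,n6,n7}: {n0,n1,n4} ∩ {n0,n1,n6} ∩ {n0,n1,n4,n7} = {n0,n1}; idom=n1

idom(n6) = n1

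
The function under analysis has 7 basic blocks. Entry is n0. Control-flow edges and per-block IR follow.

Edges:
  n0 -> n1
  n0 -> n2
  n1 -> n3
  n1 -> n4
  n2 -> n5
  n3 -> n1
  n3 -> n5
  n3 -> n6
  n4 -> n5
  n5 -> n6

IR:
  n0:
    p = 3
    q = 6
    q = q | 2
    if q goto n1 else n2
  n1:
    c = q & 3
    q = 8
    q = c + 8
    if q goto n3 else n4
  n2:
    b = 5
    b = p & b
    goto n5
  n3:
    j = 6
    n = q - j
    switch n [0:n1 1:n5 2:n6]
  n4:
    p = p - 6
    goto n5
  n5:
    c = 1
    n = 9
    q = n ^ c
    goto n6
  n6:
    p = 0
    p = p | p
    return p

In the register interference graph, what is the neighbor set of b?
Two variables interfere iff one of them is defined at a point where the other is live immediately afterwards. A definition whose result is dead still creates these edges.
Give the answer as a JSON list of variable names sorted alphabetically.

Answer: ["p"]

Derivation:
Block summaries:
  n0: {p,q} / ∅
  n1: {c,q} / {q}
  n2: {b} / {p}
  n3: {j,n} / {q}
  n4: {p} / {p}
  n5: {c,n,q} / ∅
  n6: {p} / ∅

Live sets:
  n0 li=∅ lo={p,q}
  n1 li={p,q} lo={p,q}
  n2 li={p} lo=∅
  n3 li={p,q} lo={p,q}
  n4 li={p} lo=∅
  n5 li=∅ lo=∅
  n6 li=∅ lo=∅

Interference:
  b↔{p}
  c↔{n,p,q}
  j↔{p,q}
  n↔{c,p,q}
  p↔{b,c,j,n,q}
  q↔{c,j,n,p}

N(b) = ["p"]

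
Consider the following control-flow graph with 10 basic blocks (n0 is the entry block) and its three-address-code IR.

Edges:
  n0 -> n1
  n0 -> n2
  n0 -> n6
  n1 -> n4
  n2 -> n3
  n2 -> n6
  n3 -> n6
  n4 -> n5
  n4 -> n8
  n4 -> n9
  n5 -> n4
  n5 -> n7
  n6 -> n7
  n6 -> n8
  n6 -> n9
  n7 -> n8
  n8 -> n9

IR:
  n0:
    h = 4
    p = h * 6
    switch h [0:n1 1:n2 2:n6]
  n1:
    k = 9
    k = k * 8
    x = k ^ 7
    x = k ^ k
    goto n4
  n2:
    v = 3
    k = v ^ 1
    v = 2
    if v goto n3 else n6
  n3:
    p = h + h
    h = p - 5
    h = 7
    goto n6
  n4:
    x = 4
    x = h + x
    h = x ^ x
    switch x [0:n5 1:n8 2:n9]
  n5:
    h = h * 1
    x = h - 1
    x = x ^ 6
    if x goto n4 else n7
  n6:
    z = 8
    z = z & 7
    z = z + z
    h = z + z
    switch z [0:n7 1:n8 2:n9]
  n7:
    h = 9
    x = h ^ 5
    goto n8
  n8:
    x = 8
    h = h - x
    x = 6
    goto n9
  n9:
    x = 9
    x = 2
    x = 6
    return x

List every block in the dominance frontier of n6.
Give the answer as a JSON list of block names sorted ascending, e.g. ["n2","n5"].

idom tree: n1←n0 n2←n0 n3←n2 n4←n1 n5←n4 n6←n0 n7←n0 n8←n0 n9←n0
Dom at joins:
  n4: preds {n1,n5}: {n0,n1} ∩ {n0,n1,n4,n5} = {n0,n1}; idom=n1
  n6: preds {n0,n2,n3}: {n0} ∩ {n0,n2} ∩ {n0,n2,n3} = {n0}; idom=n0
  n7: preds {n5,n6}: {n0,n1,n4,n5} ∩ {n0,n6} = {n0}; idom=n0
  n8: preds {n4,n6,n7}: {n0,n1,n4} ∩ {n0,n6} ∩ {n0,n7} = {n0}; idom=n0
  n9: preds {n4,n6,n8}: {n0,n1,n4} ∩ {n0,n6} ∩ {n0,n8} = {n0}; idom=n0

DF walk-up:
  join n4 pred n1: · stop@n1
  join n4 pred n5: n5→n4 stop@n1
  join n6 pred n0: · stop@n0
  join n6 pred n2: n2 stop@n0
  join n6 pred n3: n3→n2 stop@n0
  join n7 pred n5: n5→n4→n1 stop@n0
  join n7 pred n6: n6 stop@n0
  join n8 pred n4: n4→n1 stop@n0
  join n8 pred n6: n6 stop@n0
  join n8 pred n7: n7 stop@n0
  join n9 pred n4: n4→n1 stop@n0
  join n9 pred n6: n6 stop@n0
  join n9 pred n8: n8 stop@n0
  DF(n0)=∅
  DF(n1)={n7,n8,n9}
  DF(n2)={n6}
  DF(n3)={n6}
  DF(n4)={n4,n7,n8,n9}
  DF(n5)={n4,n7}
  DF(n6)={n7,n8,n9}
  DF(n7)={n8}
  DF(n8)={n9}
  DF(n9)=∅

DF(n6) = ["n7", "n8", "n9"]

Answer: ["n7", "n8", "n9"]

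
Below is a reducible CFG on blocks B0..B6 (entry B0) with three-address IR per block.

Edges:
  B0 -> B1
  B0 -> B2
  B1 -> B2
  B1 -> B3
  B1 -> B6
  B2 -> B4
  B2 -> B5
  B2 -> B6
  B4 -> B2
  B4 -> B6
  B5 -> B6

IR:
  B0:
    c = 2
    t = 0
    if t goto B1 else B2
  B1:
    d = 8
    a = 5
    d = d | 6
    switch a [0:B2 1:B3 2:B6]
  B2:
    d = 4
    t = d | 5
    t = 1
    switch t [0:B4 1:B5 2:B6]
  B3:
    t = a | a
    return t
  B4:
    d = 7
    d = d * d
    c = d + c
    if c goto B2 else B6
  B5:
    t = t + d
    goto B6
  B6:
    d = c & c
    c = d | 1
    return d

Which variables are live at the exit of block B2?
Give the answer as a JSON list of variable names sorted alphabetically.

Block summaries:
  B0 def {c,t} use ∅
  B1 def {a,d} use ∅
  B2 def {d,t} use ∅
  B3 def {t} use {a}
  B4 def {c,d} use {c}
  B5 def {t} use {d,t}
  B6 def {c,d} use {c}

Liveness:
  B0: in=∅ out={c}
  B1: in={c} out={a,c}
  B2: in={c} out={c,d,t}
  B3: in={a} out=∅
  B4: in={c} out={c}
  B5: in={c,d,t} out={c}
  B6: in={c} out=∅

live-out(B2) = ["c", "d", "t"]

Answer: ["c", "d", "t"]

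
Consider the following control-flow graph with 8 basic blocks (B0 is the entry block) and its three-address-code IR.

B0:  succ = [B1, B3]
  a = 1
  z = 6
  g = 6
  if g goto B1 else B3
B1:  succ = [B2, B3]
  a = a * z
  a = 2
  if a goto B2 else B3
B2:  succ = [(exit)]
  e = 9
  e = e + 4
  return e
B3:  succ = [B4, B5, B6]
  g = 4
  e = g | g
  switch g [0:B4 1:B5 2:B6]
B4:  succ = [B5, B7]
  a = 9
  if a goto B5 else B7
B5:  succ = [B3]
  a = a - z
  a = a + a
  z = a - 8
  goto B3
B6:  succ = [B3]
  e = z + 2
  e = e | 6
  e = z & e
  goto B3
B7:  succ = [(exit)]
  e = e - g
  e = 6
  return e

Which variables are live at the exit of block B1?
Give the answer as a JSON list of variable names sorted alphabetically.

def/use:
  B0: def={a,g,z} ue=∅
  B1: def={a} ue={a,z}
  B2: def={e} ue=∅
  B3: def={e,g} ue=∅
  B4: def={a} ue=∅
  B5: def={a,z} ue={a,z}
  B6: def={e} ue={z}
  B7: def={e} ue={e,g}

Liveness:
  B0 li=∅ lo={a,z}
  B1 li={a,z} lo={a,z}
  B2 li=∅ lo=∅
  B3 li={a,z} lo={a,e,g,z}
  B4 li={e,g,z} lo={a,e,g,z}
  B5 li={a,z} lo={a,z}
  B6 li={a,z} lo={a,z}
  B7 li={e,g} lo=∅

live-out(B1) = ["a", "z"]

Answer: ["a", "z"]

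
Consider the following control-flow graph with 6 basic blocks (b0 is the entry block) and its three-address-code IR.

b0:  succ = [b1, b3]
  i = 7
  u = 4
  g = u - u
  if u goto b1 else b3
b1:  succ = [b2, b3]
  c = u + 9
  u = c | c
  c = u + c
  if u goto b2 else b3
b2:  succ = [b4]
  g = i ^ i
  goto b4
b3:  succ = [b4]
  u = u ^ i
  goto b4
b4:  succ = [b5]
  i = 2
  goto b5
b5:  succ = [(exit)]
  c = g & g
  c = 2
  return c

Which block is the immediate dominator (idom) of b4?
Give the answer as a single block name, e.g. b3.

Answer: b0

Analysis:
idom tree: b1←b0 b2←b1 b3←b0 b4←b0 b5←b4
Join-block Dom:
  b3: preds {b0,b1}: {b0} ∩ {b0,b1} = {b0}; idom=b0
  b4: preds {b2,b3}: {b0,b1,b2} ∩ {b0,b3} = {b0}; idom=b0

idom(b4) = b0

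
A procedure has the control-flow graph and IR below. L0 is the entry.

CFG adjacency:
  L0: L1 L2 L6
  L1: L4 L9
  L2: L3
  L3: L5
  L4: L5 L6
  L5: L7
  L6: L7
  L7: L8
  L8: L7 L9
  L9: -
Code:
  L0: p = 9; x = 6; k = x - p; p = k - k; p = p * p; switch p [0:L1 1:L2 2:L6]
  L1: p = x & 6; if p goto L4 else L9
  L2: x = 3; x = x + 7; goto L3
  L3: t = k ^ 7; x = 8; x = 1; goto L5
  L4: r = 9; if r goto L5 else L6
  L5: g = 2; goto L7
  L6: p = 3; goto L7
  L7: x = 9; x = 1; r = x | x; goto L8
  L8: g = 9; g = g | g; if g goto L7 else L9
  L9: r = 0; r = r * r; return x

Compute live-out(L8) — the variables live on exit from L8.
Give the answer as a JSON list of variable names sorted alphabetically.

Answer: ["x"]

Analysis:
Block summaries:
  L0 def {k,p,x} use ∅
  L1 def {p} use {x}
  L2 def {x} use ∅
  L3 def {t,x} use {k}
  L4 def {r} use ∅
  L5 def {g} use ∅
  L6 def {p} use ∅
  L7 def {r,x} use ∅
  L8 def {g} use ∅
  L9 def {r} use {x}

Liveness:
  L0 li=∅ lo={k,x}
  L1 li={x} lo={x}
  L2 li={k} lo={k}
  L3 li={k} lo=∅
  L4 li=∅ lo=∅
  L5 li=∅ lo=∅
  L6 li=∅ lo=∅
  L7 li=∅ lo={x}
  L8 li={x} lo={x}
  L9 li={x} lo=∅

live-out(L8) = ["x"]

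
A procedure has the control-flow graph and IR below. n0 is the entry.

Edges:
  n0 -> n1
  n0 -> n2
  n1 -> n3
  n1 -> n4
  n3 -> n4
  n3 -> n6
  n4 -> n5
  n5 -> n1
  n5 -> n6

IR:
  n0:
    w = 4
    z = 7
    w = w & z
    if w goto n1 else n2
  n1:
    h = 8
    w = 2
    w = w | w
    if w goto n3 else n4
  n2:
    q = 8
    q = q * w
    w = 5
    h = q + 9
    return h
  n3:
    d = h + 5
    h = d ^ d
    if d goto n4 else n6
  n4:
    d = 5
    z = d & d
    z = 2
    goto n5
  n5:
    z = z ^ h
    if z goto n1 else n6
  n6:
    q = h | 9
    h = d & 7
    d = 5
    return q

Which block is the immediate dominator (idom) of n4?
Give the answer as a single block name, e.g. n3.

idom tree: n1←n0 n2←n0 n3←n1 n4←n1 n5←n4 n6←n1
Join-block Dom:
  n1: preds {n0,n5}: {n0} ∩ {n0,n1,n4,n5} = {n0}; idom=n0
  n4: preds {n1,n3}: {n0,n1} ∩ {n0,n1,n3} = {n0,n1}; idom=n1
  n6: preds {n3,n5}: {n0,n1,n3} ∩ {n0,n1,n4,n5} = {n0,n1}; idom=n1

idom(n4) = n1

Answer: n1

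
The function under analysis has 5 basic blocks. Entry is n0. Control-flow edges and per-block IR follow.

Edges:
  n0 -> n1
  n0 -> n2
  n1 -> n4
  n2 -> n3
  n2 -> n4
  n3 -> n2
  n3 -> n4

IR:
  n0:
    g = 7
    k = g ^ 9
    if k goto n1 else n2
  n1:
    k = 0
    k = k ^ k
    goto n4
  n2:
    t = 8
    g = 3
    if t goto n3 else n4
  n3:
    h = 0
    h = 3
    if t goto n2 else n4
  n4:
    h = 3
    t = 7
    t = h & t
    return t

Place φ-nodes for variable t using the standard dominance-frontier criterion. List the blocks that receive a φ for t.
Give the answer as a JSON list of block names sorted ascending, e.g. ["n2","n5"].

Answer: ["n2", "n4"]

Analysis:
idom tree: n1←n0 n2←n0 n3←n2 n4←n0
Dom∩ at merges:
  n2: preds {n0,n3}: {n0} ∩ {n0,n2,n3} = {n0}; idom=n0
  n4: preds {n1,n2,n3}: {n0,n1} ∩ {n0,n2} ∩ {n0,n2,n3} = {n0}; idom=n0

DF walk-up:
  n2←n0: walk · to n0
  n2←n3: walk n3→n2 to n0
  n4←n1: walk n1 to n0
  n4←n2: walk n2 to n0
  n4←n3: walk n3→n2 to n0
  DF(n0)=∅
  DF(n1)={n4}
  DF(n2)={n2,n4}
  DF(n3)={n2,n4}
  DF(n4)=∅

φ for t: defs {n2,n4}
  DF⁺ = {n2,n4}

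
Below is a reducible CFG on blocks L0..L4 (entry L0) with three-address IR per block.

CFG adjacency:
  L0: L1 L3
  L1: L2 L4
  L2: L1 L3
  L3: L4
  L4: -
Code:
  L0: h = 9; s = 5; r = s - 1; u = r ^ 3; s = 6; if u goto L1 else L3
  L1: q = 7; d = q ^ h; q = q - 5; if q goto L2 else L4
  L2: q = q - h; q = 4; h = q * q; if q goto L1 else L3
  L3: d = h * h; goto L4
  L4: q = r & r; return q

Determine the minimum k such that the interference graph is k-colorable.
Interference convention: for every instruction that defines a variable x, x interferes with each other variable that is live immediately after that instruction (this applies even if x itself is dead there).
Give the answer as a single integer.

def/use:
  L0 def {h,r,s,u} use ∅
  L1 def {d,q} use {h}
  L2 def {h,q} use {h,q}
  L3 def {d} use {h}
  L4 def {q} use {r}

Live sets:
  L0 li=∅ lo={h,r}
  L1 li={h,r} lo={h,q,r}
  L2 li={h,q,r} lo={h,r}
  L3 li={h,r} lo={r}
  L4 li={r} lo=∅

Interfere edges:
  d↔{h,q,r}
  h↔{d,q,r,s,u}
  q↔{d,h,r}
  r↔{d,h,q,s,u}
  s↔{h,r,u}
  u↔{h,r,s}

Chromatic number:
  clique {d,h,q,r} ⇒ need ≥ 4
  assign d→c2 h→c0 q→c3 r→c1 s→c2 u→c3 — no edge inside a register ⇒ χ ≤ 4
  χ = 4

Answer: 4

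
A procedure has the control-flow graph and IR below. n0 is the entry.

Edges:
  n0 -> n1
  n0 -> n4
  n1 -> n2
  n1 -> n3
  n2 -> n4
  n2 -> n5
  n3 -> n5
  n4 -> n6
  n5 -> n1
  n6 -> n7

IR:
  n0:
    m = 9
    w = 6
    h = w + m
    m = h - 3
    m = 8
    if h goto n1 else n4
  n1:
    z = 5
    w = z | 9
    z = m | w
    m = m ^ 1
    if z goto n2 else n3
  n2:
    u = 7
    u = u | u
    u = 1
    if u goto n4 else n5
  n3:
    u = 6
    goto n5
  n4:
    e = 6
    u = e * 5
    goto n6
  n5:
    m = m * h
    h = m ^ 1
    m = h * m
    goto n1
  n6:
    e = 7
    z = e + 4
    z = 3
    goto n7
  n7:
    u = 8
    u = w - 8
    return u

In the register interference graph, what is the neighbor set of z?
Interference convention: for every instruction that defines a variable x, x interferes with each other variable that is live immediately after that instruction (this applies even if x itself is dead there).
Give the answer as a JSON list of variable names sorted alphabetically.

def/use:
  n0: def={h,m,w} ue=∅
  n1: def={m,w,z} ue={m}
  n2: def={u} ue=∅
  n3: def={u} ue=∅
  n4: def={e,u} ue=∅
  n5: def={h,m} ue={h,m}
  n6: def={e,z} ue=∅
  n7: def={u} ue={w}

Backward fixpoint:
  n0: in=∅ out={h,m,w}
  n1: in={h,m} out={h,m,w}
  n2: in={h,m,w} out={h,m,w}
  n3: in={h,m} out={h,m}
  n4: in={w} out={w}
  n5: in={h,m} out={h,m}
  n6: in={w} out={w}
  n7: in={w} out=∅

Conflict graph:
  e: {w}
  h: {m,u,w,z}
  m: {h,u,w,z}
  u: {h,m,w}
  w: {e,h,m,u,z}
  z: {h,m,w}

N(z) = ["h", "m", "w"]

Answer: ["h", "m", "w"]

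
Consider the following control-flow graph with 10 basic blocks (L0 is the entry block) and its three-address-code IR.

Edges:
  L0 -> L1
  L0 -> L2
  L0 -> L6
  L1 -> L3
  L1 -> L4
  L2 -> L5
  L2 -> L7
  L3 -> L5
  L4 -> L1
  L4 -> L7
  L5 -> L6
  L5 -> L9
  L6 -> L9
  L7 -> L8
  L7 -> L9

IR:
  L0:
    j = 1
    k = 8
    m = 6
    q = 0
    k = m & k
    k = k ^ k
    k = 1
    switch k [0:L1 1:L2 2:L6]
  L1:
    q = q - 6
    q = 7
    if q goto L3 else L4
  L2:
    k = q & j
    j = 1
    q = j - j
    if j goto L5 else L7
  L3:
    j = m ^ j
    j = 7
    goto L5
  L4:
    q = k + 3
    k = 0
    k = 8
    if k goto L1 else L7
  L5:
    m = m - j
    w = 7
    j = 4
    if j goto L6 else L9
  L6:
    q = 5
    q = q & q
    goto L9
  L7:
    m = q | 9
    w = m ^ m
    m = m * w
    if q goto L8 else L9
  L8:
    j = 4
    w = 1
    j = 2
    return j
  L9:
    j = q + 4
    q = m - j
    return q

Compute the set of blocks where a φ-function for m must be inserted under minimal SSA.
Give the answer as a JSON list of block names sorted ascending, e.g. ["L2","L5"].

idom tree: L1←L0 L2←L0 L3←L1 L4←L1 L5←L0 L6←L0 L7←L0 L8←L7 L9←L0
Dom∩ at merges:
  L1: preds {L0,L4}: {L0} ∩ {L0,L1,L4} = {L0}; idom=L0
  L5: preds {L2,L3}: {L0,L2} ∩ {L0,L1,L3} = {L0}; idom=L0
  L6: preds {L0,L5}: {L0} ∩ {L0,L5} = {L0}; idom=L0
  L7: preds {L2,L4}: {L0,L2} ∩ {L0,L1,L4} = {L0}; idom=L0
  L9: preds {L5,L6,L7}: {L0,L5} ∩ {L0,L6} ∩ {L0,L7} = {L0}; idom=L0

DF derivation:
  L1←L0: walk · to L0
  L1←L4: walk L4→L1 to L0
  L5←L2: walk L2 to L0
  L5←L3: walk L3→L1 to L0
  L6←L0: walk · to L0
  L6←L5: walk L5 to L0
  L7←L2: walk L2 to L0
  L7←L4: walk L4→L1 to L0
  L9←L5: walk L5 to L0
  L9←L6: walk L6 to L0
  L9←L7: walk L7 to L0
  DF(L0)=∅
  DF(L1)={L1,L5,L7}
  DF(L2)={L5,L7}
  DF(L3)={L5}
  DF(L4)={L1,L7}
  DF(L5)={L6,L9}
  DF(L6)={L9}
  DF(L7)={L9}
  DF(L8)=∅
  DF(L9)=∅

φ for m: defs {L0,L5,L7}
  DF⁺ = {L6,L9}

Answer: ["L6", "L9"]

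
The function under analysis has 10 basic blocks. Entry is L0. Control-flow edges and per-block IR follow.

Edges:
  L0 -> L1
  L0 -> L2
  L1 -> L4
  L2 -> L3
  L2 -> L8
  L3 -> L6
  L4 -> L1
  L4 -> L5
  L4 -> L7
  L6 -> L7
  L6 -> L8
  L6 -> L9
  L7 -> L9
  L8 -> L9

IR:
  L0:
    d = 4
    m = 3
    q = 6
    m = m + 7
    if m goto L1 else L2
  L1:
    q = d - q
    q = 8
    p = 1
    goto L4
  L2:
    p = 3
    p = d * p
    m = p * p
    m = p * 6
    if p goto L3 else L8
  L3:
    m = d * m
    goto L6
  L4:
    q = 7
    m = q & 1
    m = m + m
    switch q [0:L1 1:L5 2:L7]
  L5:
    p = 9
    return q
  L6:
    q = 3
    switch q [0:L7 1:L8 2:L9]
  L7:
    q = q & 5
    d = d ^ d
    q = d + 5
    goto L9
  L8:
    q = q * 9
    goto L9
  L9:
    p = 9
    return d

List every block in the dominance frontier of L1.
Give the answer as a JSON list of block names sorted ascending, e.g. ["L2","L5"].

idom tree: L1←L0 L2←L0 L3←L2 L4←L1 L5←L4 L6←L3 L7←L0 L8←L2 L9←L0
Dom at joins:
  L1: preds {L0,L4}: {L0} ∩ {L0,L1,L4} = {L0}; idom=L0
  L7: preds {L4,L6}: {L0,L1,L4} ∩ {L0,L2,L3,L6} = {L0}; idom=L0
  L8: preds {L2,L6}: {L0,L2} ∩ {L0,L2,L3,L6} = {L0,L2}; idom=L2
  L9: preds {L6,L7,L8}: {L0,L2,L3,L6} ∩ {L0,L7} ∩ {L0,L2,L8} = {L0}; idom=L0

Frontier:
  L1←L0: walk · to L0
  L1←L4: walk L4→L1 to L0
  L7←L4: walk L4→L1 to L0
  L7←L6: walk L6→L3→L2 to L0
  L8←L2: walk · to L2
  L8←L6: walk L6→L3 to L2
  L9←L6: walk L6→L3→L2 to L0
  L9←L7: walk L7 to L0
  L9←L8: walk L8→L2 to L0
  L0 → ∅
  L1 → {L1,L7}
  L2 → {L7,L9}
  L3 → {L7,L8,L9}
  L4 → {L1,L7}
  L5 → ∅
  L6 → {L7,L8,L9}
  L7 → {L9}
  L8 → {L9}
  L9 → ∅

DF(L1) = ["L1", "L7"]

Answer: ["L1", "L7"]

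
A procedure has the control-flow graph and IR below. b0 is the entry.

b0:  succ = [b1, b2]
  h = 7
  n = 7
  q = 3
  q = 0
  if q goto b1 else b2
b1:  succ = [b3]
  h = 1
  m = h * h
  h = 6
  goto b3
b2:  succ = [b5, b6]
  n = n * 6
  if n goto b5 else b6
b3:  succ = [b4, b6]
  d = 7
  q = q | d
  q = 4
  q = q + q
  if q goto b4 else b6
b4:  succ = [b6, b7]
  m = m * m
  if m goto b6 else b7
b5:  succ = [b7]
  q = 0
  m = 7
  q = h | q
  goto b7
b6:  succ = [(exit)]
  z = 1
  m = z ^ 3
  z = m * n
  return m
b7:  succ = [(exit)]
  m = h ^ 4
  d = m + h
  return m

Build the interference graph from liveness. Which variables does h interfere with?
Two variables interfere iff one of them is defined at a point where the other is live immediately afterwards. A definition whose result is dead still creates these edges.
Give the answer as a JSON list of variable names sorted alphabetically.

def/use:
  b0 def {h,n,q} use ∅
  b1 def {h,m} use ∅
  b2 def {n} use {n}
  b3 def {d,q} use {q}
  b4 def {m} use {m}
  b5 def {m,q} use {h}
  b6 def {m,z} use {n}
  b7 def {d,m} use {h}

Backward fixpoint:
  b0 li=∅ lo={h,n,q}
  b1 li={n,q} lo={h,m,n,q}
  b2 li={h,n} lo={h,n}
  b3 li={h,m,n,q} lo={h,m,n}
  b4 li={h,m,n} lo={h,n}
  b5 li={h} lo={h}
  b6 li={n} lo=∅
  b7 li={h} lo=∅

Conflict graph:
  d — {h,m,n,q}
  h — {d,m,n,q}
  m — {d,h,n,q,z}
  n — {d,h,m,q,z}
  q — {d,h,m,n}
  z — {m,n}

N(h) = ["d", "m", "n", "q"]

Answer: ["d", "m", "n", "q"]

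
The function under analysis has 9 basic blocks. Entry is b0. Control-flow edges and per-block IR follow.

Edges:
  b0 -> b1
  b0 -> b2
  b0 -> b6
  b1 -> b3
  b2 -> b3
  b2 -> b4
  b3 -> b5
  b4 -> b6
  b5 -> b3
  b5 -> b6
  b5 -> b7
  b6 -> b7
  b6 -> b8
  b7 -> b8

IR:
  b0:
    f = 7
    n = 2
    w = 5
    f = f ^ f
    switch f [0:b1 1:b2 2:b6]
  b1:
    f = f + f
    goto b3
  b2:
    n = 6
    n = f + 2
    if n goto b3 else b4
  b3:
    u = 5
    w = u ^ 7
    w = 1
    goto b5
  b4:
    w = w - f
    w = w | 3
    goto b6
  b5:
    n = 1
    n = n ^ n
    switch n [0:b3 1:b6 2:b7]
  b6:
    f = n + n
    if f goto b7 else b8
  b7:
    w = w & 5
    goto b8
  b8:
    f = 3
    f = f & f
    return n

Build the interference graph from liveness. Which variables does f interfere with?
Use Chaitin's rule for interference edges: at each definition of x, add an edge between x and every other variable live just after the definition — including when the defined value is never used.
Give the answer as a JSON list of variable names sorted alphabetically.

Per-block:
  b0: def={f,n,w} ue=∅
  b1: def={f} ue={f}
  b2: def={n} ue={f}
  b3: def={u,w} ue=∅
  b4: def={w} ue={f,w}
  b5: def={n} ue=∅
  b6: def={f} ue={n}
  b7: def={w} ue={w}
  b8: def={f} ue={n}

Liveness:
  live b0: ∅→{f,n,w}
  live b1: {f}→∅
  live b2: {f,w}→{f,n,w}
  live b3: ∅→{w}
  live b4: {f,n,w}→{n,w}
  live b5: {w}→{n,w}
  live b6: {n,w}→{n,w}
  live b7: {n,w}→{n}
  live b8: {n}→∅

Interfere edges:
  f — {n,w}
  n — {f,w}
  u — ∅
  w — {f,n}

N(f) = ["n", "w"]

Answer: ["n", "w"]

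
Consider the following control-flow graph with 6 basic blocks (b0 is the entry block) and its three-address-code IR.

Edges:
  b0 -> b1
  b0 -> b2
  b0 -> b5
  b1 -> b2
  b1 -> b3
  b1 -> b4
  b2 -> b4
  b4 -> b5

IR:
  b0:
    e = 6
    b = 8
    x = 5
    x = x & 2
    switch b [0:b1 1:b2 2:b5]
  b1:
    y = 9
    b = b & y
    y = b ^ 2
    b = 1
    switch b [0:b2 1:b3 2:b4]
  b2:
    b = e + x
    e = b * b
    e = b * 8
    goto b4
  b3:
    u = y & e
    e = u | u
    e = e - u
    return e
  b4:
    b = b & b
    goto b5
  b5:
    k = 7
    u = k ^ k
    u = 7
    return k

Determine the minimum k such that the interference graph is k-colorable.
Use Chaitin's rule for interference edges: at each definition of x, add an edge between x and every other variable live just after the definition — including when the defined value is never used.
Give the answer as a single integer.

Answer: 4

Working:
Per-block:
  b0 def {b,e,x} use ∅
  b1 def {b,y} use {b}
  b2 def {b,e} use {e,x}
  b3 def {e,u} use {e,y}
  b4 def {b} use {b}
  b5 def {k,u} use ∅

Live sets:
  b0: in=∅ out={b,e,x}
  b1: in={b,e,x} out={b,e,x,y}
  b2: in={e,x} out={b}
  b3: in={e,y} out=∅
  b4: in={b} out=∅
  b5: in=∅ out=∅

Interference:
  b — {e,x,y}
  e — {b,u,x,y}
  k — {u}
  u — {e,k}
  x — {b,e,y}
  y — {b,e,x}

Chromatic number:
  {b,e,x,y} pairwise interfere (4-clique) ⇒ χ ≥ 4
  4-colouring: r0={e,k}  r1={b,u}  r2={x}  r3={y}
  χ = 4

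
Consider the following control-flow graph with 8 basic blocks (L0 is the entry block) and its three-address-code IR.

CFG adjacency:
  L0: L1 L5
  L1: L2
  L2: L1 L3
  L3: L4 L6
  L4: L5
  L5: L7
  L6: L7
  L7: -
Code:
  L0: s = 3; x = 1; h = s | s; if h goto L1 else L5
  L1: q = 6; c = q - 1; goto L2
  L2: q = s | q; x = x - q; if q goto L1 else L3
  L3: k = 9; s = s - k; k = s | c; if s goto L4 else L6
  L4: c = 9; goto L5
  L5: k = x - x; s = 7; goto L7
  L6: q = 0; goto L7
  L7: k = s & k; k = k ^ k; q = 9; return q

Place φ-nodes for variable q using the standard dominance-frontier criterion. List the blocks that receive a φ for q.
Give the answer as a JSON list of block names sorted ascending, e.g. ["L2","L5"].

idom tree: L1←L0 L2←L1 L3←L2 L4←L3 L5←L0 L6←L3 L7←L0
Dom∩ at merges:
  L1: preds {L0,L2}: {L0} ∩ {L0,L1,L2} = {L0}; idom=L0
  L5: preds {L0,L4}: {L0} ∩ {L0,L1,L2,L3,L4} = {L0}; idom=L0
  L7: preds {L5,L6}: {L0,L5} ∩ {L0,L1,L2,L3,L6} = {L0}; idom=L0

Frontier:
  L1←L0: walk · to L0
  L1←L2: walk L2→L1 to L0
  L5←L0: walk · to L0
  L5←L4: walk L4→L3→L2→L1 to L0
  L7←L5: walk L5 to L0
  L7←L6: walk L6→L3→L2→L1 to L0
  L0: DF=∅
  L1: DF={L1,L5,L7}
  L2: DF={L1,L5,L7}
  L3: DF={L5,L7}
  L4: DF={L5}
  L5: DF={L7}
  L6: DF={L7}
  L7: DF=∅

φ for q: defs {L1,L2,L6,L7}
  DF⁺ = {L1,L5,L7}

Answer: ["L1", "L5", "L7"]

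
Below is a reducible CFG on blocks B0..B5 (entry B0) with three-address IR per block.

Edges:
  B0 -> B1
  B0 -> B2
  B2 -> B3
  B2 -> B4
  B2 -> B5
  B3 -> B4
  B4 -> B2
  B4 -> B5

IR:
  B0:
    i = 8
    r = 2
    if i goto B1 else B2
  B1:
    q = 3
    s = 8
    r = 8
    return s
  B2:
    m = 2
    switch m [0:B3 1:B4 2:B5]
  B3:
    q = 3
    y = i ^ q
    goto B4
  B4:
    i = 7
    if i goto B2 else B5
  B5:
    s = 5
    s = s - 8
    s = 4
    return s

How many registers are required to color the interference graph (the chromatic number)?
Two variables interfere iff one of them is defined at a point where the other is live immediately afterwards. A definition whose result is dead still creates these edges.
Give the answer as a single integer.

Answer: 2

Working:
Block summaries:
  B0: def={i,r} ue=∅
  B1: def={q,r,s} ue=∅
  B2: def={m} ue=∅
  B3: def={q,y} ue={i}
  B4: def={i} ue=∅
  B5: def={s} ue=∅

Backward fixpoint:
  B0: in=∅ out={i}
  B1: in=∅ out=∅
  B2: in={i} out={i}
  B3: in={i} out=∅
  B4: in=∅ out={i}
  B5: in=∅ out=∅

Interference:
  i — {m,q,r}
  m — {i}
  q — {i}
  r — {i,s}
  s — {r}
  y — ∅

Registers:
  clique {i,m} ⇒ need ≥ 2
  assign i→R0 m→R1 q→R1 r→R1 s→R0 y→R0 — no edge inside a register ⇒ χ ≤ 2
  χ = 2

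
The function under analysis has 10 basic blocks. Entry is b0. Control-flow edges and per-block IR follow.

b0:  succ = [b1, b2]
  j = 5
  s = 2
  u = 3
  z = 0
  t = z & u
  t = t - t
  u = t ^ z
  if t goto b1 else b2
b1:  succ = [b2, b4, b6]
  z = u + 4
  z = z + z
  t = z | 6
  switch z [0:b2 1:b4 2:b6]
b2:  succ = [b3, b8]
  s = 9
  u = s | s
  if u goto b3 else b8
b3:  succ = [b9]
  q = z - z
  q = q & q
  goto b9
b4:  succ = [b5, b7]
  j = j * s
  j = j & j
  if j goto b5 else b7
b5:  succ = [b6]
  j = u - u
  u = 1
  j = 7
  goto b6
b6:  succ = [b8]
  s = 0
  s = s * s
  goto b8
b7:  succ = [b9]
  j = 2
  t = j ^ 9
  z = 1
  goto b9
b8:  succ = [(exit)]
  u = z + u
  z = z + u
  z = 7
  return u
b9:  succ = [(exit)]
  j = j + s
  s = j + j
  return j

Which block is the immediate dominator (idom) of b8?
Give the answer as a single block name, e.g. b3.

Answer: b0

Working:
idom tree: b1←b0 b2←b0 b3←b2 b4←b1 b5←b4 b6←b1 b7←b4 b8←b0 b9←b0
Join-block Dom:
  b2: preds {b0,b1}: {b0} ∩ {b0,b1} = {b0}; idom=b0
  b6: preds {b1,b5}: {b0,b1} ∩ {b0,b1,b4,b5} = {b0,b1}; idom=b1
  b8: preds {b2,b6}: {b0,b2} ∩ {b0,b1,b6} = {b0}; idom=b0
  b9: preds {b3,b7}: {b0,b2,b3} ∩ {b0,b1,b4,b7} = {b0}; idom=b0

idom(b8) = b0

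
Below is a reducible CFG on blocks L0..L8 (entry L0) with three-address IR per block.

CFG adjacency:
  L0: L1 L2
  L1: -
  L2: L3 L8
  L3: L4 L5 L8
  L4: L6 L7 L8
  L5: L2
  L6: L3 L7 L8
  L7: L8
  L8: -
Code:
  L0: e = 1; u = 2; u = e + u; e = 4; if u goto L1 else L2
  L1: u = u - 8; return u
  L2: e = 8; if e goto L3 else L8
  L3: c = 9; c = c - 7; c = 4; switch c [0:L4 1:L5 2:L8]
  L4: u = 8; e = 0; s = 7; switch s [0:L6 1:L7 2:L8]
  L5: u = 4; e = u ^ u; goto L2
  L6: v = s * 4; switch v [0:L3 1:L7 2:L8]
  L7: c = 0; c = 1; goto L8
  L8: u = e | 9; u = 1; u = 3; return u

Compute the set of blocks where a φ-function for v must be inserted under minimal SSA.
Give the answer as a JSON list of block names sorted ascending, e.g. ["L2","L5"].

Answer: ["L2", "L3", "L7", "L8"]

Derivation:
idom tree: L1←L0 L2←L0 L3←L2 L4←L3 L5←L3 L6←L4 L7←L4 L8←L2
Join-block Dom:
  L2: preds {L0,L5}: {L0} ∩ {L0,L2,L3,L5} = {L0}; idom=L0
  L3: preds {L2,L6}: {L0,L2} ∩ {L0,L2,L3,L4,L6} = {L0,L2}; idom=L2
  L7: preds {L4,L6}: {L0,L2,L3,L4} ∩ {L0,L2,L3,L4,L6} = {L0,L2,L3,L4}; idom=L4
  L8: preds {L2,L3,L4,L6,L7}: {L0,L2} ∩ {L0,L2,L3} ∩ {L0,L2,L3,L4} ∩ {L0,L2,L3,L4,L6} ∩ {L0,L2,L3,L4,L7} = {L0,L2}; idom=L2

Frontier:
  L2←L0: walk · to L0
  L2←L5: walk L5→L3→L2 to L0
  L3←L2: walk · to L2
  L3←L6: walk L6→L4→L3 to L2
  L7←L4: walk · to L4
  L7←L6: walk L6 to L4
  L8←L2: walk · to L2
  L8←L3: walk L3 to L2
  L8←L4: walk L4→L3 to L2
  L8←L6: walk L6→L4→L3 to L2
  L8←L7: walk L7→L4→L3 to L2
  DF(L0)=∅
  DF(L1)=∅
  DF(L2)={L2}
  DF(L3)={L2,L3,L8}
  DF(L4)={L3,L8}
  DF(L5)={L2}
  DF(L6)={L3,L7,L8}
  DF(L7)={L8}
  DF(L8)=∅

φ for v: defs {L6}
  DF⁺ = {L2,L3,L7,L8}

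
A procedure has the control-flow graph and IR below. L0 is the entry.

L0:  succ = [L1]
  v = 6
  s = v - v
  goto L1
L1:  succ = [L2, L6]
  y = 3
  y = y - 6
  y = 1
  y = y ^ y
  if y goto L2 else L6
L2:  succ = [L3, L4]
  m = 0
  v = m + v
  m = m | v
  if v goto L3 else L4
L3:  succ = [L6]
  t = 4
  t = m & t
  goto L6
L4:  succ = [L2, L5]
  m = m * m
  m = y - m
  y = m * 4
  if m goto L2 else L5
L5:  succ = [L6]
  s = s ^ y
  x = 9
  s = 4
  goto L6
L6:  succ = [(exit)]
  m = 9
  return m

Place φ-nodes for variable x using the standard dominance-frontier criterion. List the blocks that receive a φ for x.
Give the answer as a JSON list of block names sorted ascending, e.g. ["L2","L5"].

idom tree: L1←L0 L2←L1 L3←L2 L4←L2 L5←L4 L6←L1
Join-block Dom:
  L2: preds {L1,L4}: {L0,L1} ∩ {L0,L1,L2,L4} = {L0,L1}; idom=L1
  L6: preds {L1,L3,L5}: {L0,L1} ∩ {L0,L1,L2,L3} ∩ {L0,L1,L2,L4,L5} = {L0,L1}; idom=L1

Frontier:
  join L2 pred L1: · stop@L1
  join L2 pred L4: L4→L2 stop@L1
  join L6 pred L1: · stop@L1
  join L6 pred L3: L3→L2 stop@L1
  join L6 pred L5: L5→L4→L2 stop@L1
  DF(L0)=∅
  DF(L1)=∅
  DF(L2)={L2,L6}
  DF(L3)={L6}
  DF(L4)={L2,L6}
  DF(L5)={L6}
  DF(L6)=∅

φ for x: defs {L5}
  DF⁺ = {L6}

Answer: ["L6"]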